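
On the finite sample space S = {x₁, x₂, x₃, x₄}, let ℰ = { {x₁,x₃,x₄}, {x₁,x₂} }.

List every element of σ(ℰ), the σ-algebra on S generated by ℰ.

Start: ℰ ∪ {∅, S} = { {}, {x₁,x₂}, {x₁,x₃,x₄}, S }.
Round 1: +2 →
  {x₂}  = ᶜ of {x₁,x₃,x₄}
  {x₃,x₄}  = ᶜ of {x₁,x₂}
Round 2 adds 1:
  {x₂,x₃,x₄}  = {x₃,x₄} ∪ {x₂}
Round 3: +1 →
  {x₁}  = ᶜ of {x₂,x₃,x₄}
Round 4: already closed under ᶜ and ∪.

|σ(ℰ)| = 8.  σ(ℰ) = { {}, {x₁}, {x₂}, {x₁,x₂}, {x₃,x₄}, {x₁,x₃,x₄}, {x₂,x₃,x₄}, S }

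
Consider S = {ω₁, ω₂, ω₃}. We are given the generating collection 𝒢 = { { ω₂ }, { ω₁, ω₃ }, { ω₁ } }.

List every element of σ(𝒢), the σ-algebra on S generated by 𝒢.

Initial family (5 sets): { {  }, { ω₁ }, { ω₂ }, { ω₁, ω₃ }, S }.
Iteration 1: +2 →
  { ω₁, ω₂ }  = { ω₂ } ∪ { ω₁ }
  { ω₂, ω₃ }  = ᶜ of { ω₁ }
  — 7 sets.
Iteration 2: +1 →
  { ω₃ }  = ᶜ of { ω₁, ω₂ }
  — 8 sets.
Iteration 3: closed — nothing new.

σ(𝒢) = { {  }, { ω₁ }, { ω₂ }, { ω₃ }, { ω₁, ω₂ }, { ω₁, ω₃ }, { ω₂, ω₃ }, S }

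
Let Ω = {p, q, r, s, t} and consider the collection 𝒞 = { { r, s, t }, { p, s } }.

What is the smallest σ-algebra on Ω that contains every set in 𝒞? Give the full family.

Take S₀ = 𝒞 ∪ {∅, Ω} = { {}, { p, s }, { r, s, t }, Ω }.
Round 1 adds 3:
  { p, q }  = { r, s, t }ᶜ
  { q, r, t }  = { p, s }ᶜ
  { p, r, s, t }  = { r, s, t } ∪ { p, s }
  — 7 sets.
Round 2. New:
  { q }  = { p, r, s, t }ᶜ
  { p, q, s }  = { p, s } ∪ { p, q }
  { p, q, r, t }  = { q, r, t } ∪ { p, q }
  { q, r, s, t }  = { r, s, t } ∪ { q, r, t }
  — 11 sets.
Round 3. New:
  { p }  = { q, r, s, t }ᶜ
  { s }  = { p, q, r, t }ᶜ
  { r, t }  = { p, q, s }ᶜ
  — 14 sets.
Round 4. New:
  { q, s }  = { s } ∪ { q }
  { p, r, t }  = { r, t } ∪ { p }
  — 16 sets.
Round 5: stable.

Therefore σ(𝒞) = { {}, { p }, { q }, { s }, { p, q }, { p, s }, { q, s }, { r, t }, { p, q, s }, { p, r, t }, { q, r, t }, { r, s, t }, { p, q, r, t }, { p, r, s, t }, { q, r, s, t }, Ω } (|σ(𝒞)| = 16).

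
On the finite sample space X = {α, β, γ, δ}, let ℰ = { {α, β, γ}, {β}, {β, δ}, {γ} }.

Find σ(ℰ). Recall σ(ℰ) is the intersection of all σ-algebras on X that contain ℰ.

Initial family (6 sets): { {}, {β}, {γ}, {β, δ}, {α, β, γ}, X }.
Round 1 (6 new):
  {δ}  = X∖{α, β, γ}
  {α, γ}  = X∖{β, δ}
  {β, γ}  = {γ} ∪ {β}
  {α, β, δ}  = X∖{γ}
  {α, γ, δ}  = X∖{β}
  {β, γ, δ}  = {γ} ∪ {β, δ}
  — 12 sets.
Round 2: +3 →
  {α}  = X∖{β, γ, δ}
  {α, δ}  = X∖{β, γ}
  {γ, δ}  = {γ} ∪ {δ}
  — 15 sets.
Round 3: +1 →
  {α, β}  = X∖{γ, δ}
  — 16 sets.
Round 4 adds nothing — fixpoint reached.

σ(ℰ) = { {}, {α}, {β}, {γ}, {δ}, {α, β}, {α, γ}, {α, δ}, {β, γ}, {β, δ}, {γ, δ}, {α, β, γ}, {α, β, δ}, {α, γ, δ}, {β, γ, δ}, X }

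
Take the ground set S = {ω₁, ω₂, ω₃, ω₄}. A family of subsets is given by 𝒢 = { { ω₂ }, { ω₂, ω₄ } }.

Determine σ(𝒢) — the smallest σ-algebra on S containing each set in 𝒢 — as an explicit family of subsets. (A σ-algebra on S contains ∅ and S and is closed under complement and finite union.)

Initial family (4 sets): { ∅, { ω₂ }, { ω₂, ω₄ }, S }.
Pass 1: +2 →
  { ω₁, ω₃ }  = complement { ω₂, ω₄ }
  { ω₁, ω₃, ω₄ }  = complement { ω₂ }
  [6 total]
Pass 2: +1 →
  { ω₁, ω₂, ω₃ }  = { ω₁, ω₃ } ∪ { ω₂ }
  [7 total]
Pass 3. New:
  { ω₄ }  = complement { ω₁, ω₂, ω₃ }
  [8 total]
Pass 4: no new sets; the family is a σ-algebra.

σ(𝒢) = { ∅, { ω₂ }, { ω₄ }, { ω₁, ω₃ }, { ω₂, ω₄ }, { ω₁, ω₂, ω₃ }, { ω₁, ω₃, ω₄ }, S }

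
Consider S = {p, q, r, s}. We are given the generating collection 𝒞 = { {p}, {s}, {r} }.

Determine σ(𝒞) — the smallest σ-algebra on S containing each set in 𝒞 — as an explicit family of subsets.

σ(𝒞) (16 sets): { ∅, {p}, {q}, {r}, {s}, {p, q}, {p, r}, {p, s}, {q, r}, {q, s}, {r, s}, {p, q, r}, {p, q, s}, {p, r, s}, {q, r, s}, S }

Check:
Initial family (5 sets): { ∅, {p}, {r}, {s}, S }.
Round 1: 6 new —
  {p, r}  = {r} ∪ {p}
  {p, s}  = {s} ∪ {p}
  {r, s}  = {r} ∪ {s}
  {p, q, r}  = complement {s}
  {p, q, s}  = complement {r}
  {q, r, s}  = complement {p}
  |family| = 11
Round 2: +4 →
  {p, q}  = complement {r, s}
  {q, r}  = complement {p, s}
  {q, s}  = complement {p, r}
  {p, r, s}  = {r, s} ∪ {p, s}
  |family| = 15
Round 3: +1 →
  {q}  = complement {p, r, s}
  |family| = 16
Round 4: stable.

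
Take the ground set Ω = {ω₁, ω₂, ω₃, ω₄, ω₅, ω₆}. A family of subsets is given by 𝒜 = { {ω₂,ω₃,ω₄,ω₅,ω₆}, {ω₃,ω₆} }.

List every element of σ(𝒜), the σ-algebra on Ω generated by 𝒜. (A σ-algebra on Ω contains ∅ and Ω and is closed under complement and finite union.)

σ(𝒜) = { {}, {ω₁}, {ω₃,ω₆}, {ω₁,ω₃,ω₆}, {ω₂,ω₄,ω₅}, {ω₁,ω₂,ω₄,ω₅}, {ω₂,ω₃,ω₄,ω₅,ω₆}, Ω }

Trace:
Start: 𝒜 ∪ {∅, Ω} = { {}, {ω₃,ω₆}, {ω₂,ω₃,ω₄,ω₅,ω₆}, Ω }.
Round 1: +2 →
  {ω₁}  = ᶜ of {ω₂,ω₃,ω₄,ω₅,ω₆}
  {ω₁,ω₂,ω₄,ω₅}  = ᶜ of {ω₃,ω₆}
  [6 total]
Round 2: +1 →
  {ω₁,ω₃,ω₆}  = {ω₃,ω₆} ∪ {ω₁}
  [7 total]
Round 3: 1 new —
  {ω₂,ω₄,ω₅}  = ᶜ of {ω₁,ω₃,ω₆}
  [8 total]
After Round 4 the family is unchanged; done.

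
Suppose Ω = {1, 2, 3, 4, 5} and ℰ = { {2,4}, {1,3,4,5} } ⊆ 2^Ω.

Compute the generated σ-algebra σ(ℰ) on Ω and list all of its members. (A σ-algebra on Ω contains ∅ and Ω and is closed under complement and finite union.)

σ(ℰ) (8 sets): { {}, {2}, {4}, {2,4}, {1,3,5}, {1,2,3,5}, {1,3,4,5}, Ω }

Check:
Initial family (4 sets): { {}, {2,4}, {1,3,4,5}, Ω }.
Pass 1: 2 new —
  {2}  = ᶜ of {1,3,4,5}
  {1,3,5}  = ᶜ of {2,4}
  |family| = 6
Pass 2: 1 new —
  {1,2,3,5}  = {1,3,5} ∪ {2}
  |family| = 7
Pass 3 adds 1:
  {4}  = ᶜ of {1,2,3,5}
  |family| = 8
Pass 4: stable.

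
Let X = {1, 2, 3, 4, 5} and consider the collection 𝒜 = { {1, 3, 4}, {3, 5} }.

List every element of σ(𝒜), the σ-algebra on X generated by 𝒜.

Start: 𝒜 ∪ {∅, X} = { {}, {3, 5}, {1, 3, 4}, X }.
Iteration 1: 3 new —
  {2, 5}  = {1, 3, 4}ᶜ
  {1, 2, 4}  = {3, 5}ᶜ
  {1, 3, 4, 5}  = {3, 5} ∪ {1, 3, 4}
  |family| = 7
Iteration 2. New:
  {2}  = {1, 3, 4, 5}ᶜ
  {2, 3, 5}  = {2, 5} ∪ {3, 5}
  {1, 2, 3, 4}  = {1, 3, 4} ∪ {1, 2, 4}
  {1, 2, 4, 5}  = {2, 5} ∪ {1, 2, 4}
  |family| = 11
Iteration 3: 3 new —
  {3}  = {1, 2, 4, 5}ᶜ
  {5}  = {1, 2, 3, 4}ᶜ
  {1, 4}  = {2, 3, 5}ᶜ
  |family| = 14
Iteration 4 adds 2:
  {2, 3}  = {3} ∪ {2}
  {1, 4, 5}  = {1, 4} ∪ {5}
  |family| = 16
Iteration 5: closed — nothing new.

σ(𝒜) = { {}, {2}, {3}, {5}, {1, 4}, {2, 3}, {2, 5}, {3, 5}, {1, 2, 4}, {1, 3, 4}, {1, 4, 5}, {2, 3, 5}, {1, 2, 3, 4}, {1, 2, 4, 5}, {1, 3, 4, 5}, X }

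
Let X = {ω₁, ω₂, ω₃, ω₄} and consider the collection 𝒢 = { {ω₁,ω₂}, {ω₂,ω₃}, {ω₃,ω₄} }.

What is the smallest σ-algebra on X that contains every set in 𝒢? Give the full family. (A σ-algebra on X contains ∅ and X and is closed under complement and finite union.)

σ(𝒢) = { ∅, {ω₁}, {ω₂}, {ω₃}, {ω₄}, {ω₁,ω₂}, {ω₁,ω₃}, {ω₁,ω₄}, {ω₂,ω₃}, {ω₂,ω₄}, {ω₃,ω₄}, {ω₁,ω₂,ω₃}, {ω₁,ω₂,ω₄}, {ω₁,ω₃,ω₄}, {ω₂,ω₃,ω₄}, X }

Check:
Initial family (5 sets): { ∅, {ω₁,ω₂}, {ω₂,ω₃}, {ω₃,ω₄}, X }.
Step 1 adds 3:
  {ω₁,ω₄}  = ᶜ of {ω₂,ω₃}
  {ω₁,ω₂,ω₃}  = {ω₂,ω₃} ∪ {ω₁,ω₂}
  {ω₂,ω₃,ω₄}  = {ω₃,ω₄} ∪ {ω₂,ω₃}
  |family| = 8
Step 2 (4 new):
  {ω₁}  = ᶜ of {ω₂,ω₃,ω₄}
  {ω₄}  = ᶜ of {ω₁,ω₂,ω₃}
  {ω₁,ω₂,ω₄}  = {ω₁,ω₄} ∪ {ω₁,ω₂}
  {ω₁,ω₃,ω₄}  = {ω₃,ω₄} ∪ {ω₁,ω₄}
  |family| = 12
Step 3: 2 new —
  {ω₂}  = ᶜ of {ω₁,ω₃,ω₄}
  {ω₃}  = ᶜ of {ω₁,ω₂,ω₄}
  |family| = 14
Step 4: 2 new —
  {ω₁,ω₃}  = {ω₃} ∪ {ω₁}
  {ω₂,ω₄}  = {ω₄} ∪ {ω₂}
  |family| = 16
Step 5: stable.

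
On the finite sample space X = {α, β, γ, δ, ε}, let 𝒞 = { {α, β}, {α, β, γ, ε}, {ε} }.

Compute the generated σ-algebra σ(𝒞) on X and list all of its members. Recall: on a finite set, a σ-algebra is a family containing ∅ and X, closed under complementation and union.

Initial family (5 sets): { ∅, {ε}, {α, β}, {α, β, γ, ε}, X }.
Pass 1. New:
  {δ}  = {α, β, γ, ε}ᶜ
  {α, β, ε}  = {α, β} ∪ {ε}
  {γ, δ, ε}  = {α, β}ᶜ
  {α, β, γ, δ}  = {ε}ᶜ
  |family| = 9
Pass 2: 4 new —
  {γ, δ}  = {α, β, ε}ᶜ
  {δ, ε}  = {ε} ∪ {δ}
  {α, β, δ}  = {α, β} ∪ {δ}
  {α, β, δ, ε}  = {α, β, ε} ∪ {δ}
  |family| = 13
Pass 3: +3 →
  {γ}  = {α, β, δ, ε}ᶜ
  {γ, ε}  = {α, β, δ}ᶜ
  {α, β, γ}  = {δ, ε}ᶜ
  |family| = 16
Pass 4: no new sets; the family is a σ-algebra.

Therefore σ(𝒞) = { ∅, {γ}, {δ}, {ε}, {α, β}, {γ, δ}, {γ, ε}, {δ, ε}, {α, β, γ}, {α, β, δ}, {α, β, ε}, {γ, δ, ε}, {α, β, γ, δ}, {α, β, γ, ε}, {α, β, δ, ε}, X } (|σ(𝒞)| = 16).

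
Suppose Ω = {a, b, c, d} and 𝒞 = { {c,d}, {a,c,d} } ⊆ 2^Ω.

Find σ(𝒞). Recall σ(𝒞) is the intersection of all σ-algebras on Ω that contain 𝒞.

σ(𝒞) (8 sets): { ∅, {a}, {b}, {a,b}, {c,d}, {a,c,d}, {b,c,d}, Ω }

Check:
Seed the family with 𝒞 together with ∅ and Ω: { ∅, {c,d}, {a,c,d}, Ω }.
Iteration 1. New:
  {b}  = Ω∖{a,c,d}
  {a,b}  = Ω∖{c,d}
  |family| = 6
Iteration 2: +1 →
  {b,c,d}  = {c,d} ∪ {b}
  |family| = 7
Iteration 3. New:
  {a}  = Ω∖{b,c,d}
  |family| = 8
Iteration 4: already closed under ᶜ and ∪.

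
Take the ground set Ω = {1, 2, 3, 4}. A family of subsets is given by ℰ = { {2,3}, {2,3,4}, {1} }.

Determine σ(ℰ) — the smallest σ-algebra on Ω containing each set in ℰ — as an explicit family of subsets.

σ(ℰ) = { ∅, {1}, {4}, {1,4}, {2,3}, {1,2,3}, {2,3,4}, Ω }

Check:
Seed the family with ℰ together with ∅ and Ω: { ∅, {1}, {2,3}, {2,3,4}, Ω }.
Pass 1: +2 →
  {1,4}  = Ω∖{2,3}
  {1,2,3}  = {2,3} ∪ {1}
  [7 total]
Pass 2: +1 →
  {4}  = Ω∖{1,2,3}
  [8 total]
Pass 3: no new sets; the family is a σ-algebra.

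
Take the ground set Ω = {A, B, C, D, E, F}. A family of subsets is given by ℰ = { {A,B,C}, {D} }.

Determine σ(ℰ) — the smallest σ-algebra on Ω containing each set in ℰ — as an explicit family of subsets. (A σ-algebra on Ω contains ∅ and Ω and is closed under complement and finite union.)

σ(ℰ) (8 sets): { ∅, {D}, {E,F}, {A,B,C}, {D,E,F}, {A,B,C,D}, {A,B,C,E,F}, Ω }

Trace:
Take S₀ = ℰ ∪ {∅, Ω} = { ∅, {D}, {A,B,C}, Ω }.
Round 1 adds 3:
  {D,E,F}  = Ω∖{A,B,C}
  {A,B,C,D}  = {D} ∪ {A,B,C}
  {A,B,C,E,F}  = Ω∖{D}
  [7 total]
Round 2. New:
  {E,F}  = Ω∖{A,B,C,D}
  [8 total]
Round 3: already closed under ᶜ and ∪.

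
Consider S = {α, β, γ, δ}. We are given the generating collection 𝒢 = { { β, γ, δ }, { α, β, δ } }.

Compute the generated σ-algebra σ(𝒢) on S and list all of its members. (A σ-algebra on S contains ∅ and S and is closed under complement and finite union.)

Start: 𝒢 ∪ {∅, S} = { {  }, { α, β, δ }, { β, γ, δ }, S }.
Iteration 1. New:
  { α }  = { β, γ, δ }ᶜ
  { γ }  = { α, β, δ }ᶜ
  |family| = 6
Iteration 2: +1 →
  { α, γ }  = { γ } ∪ { α }
  |family| = 7
Iteration 3: 1 new —
  { β, δ }  = { α, γ }ᶜ
  |family| = 8
Iteration 4 adds nothing — fixpoint reached.

σ(𝒢) = { {  }, { α }, { γ }, { α, γ }, { β, δ }, { α, β, δ }, { β, γ, δ }, S }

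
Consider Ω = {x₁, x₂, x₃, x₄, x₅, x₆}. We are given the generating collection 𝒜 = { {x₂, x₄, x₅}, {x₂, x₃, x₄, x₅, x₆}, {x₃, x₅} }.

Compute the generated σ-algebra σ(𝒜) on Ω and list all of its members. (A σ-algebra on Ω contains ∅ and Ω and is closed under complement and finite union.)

σ(𝒜) = { ∅, {x₁}, {x₃}, {x₅}, {x₆}, {x₁, x₃}, {x₁, x₅}, {x₁, x₆}, {x₂, x₄}, {x₃, x₅}, {x₃, x₆}, {x₅, x₆}, {x₁, x₂, x₄}, {x₁, x₃, x₅}, {x₁, x₃, x₆}, {x₁, x₅, x₆}, {x₂, x₃, x₄}, {x₂, x₄, x₅}, {x₂, x₄, x₆}, {x₃, x₅, x₆}, {x₁, x₂, x₃, x₄}, {x₁, x₂, x₄, x₅}, {x₁, x₂, x₄, x₆}, {x₁, x₃, x₅, x₆}, {x₂, x₃, x₄, x₅}, {x₂, x₃, x₄, x₆}, {x₂, x₄, x₅, x₆}, {x₁, x₂, x₃, x₄, x₅}, {x₁, x₂, x₃, x₄, x₆}, {x₁, x₂, x₄, x₅, x₆}, {x₂, x₃, x₄, x₅, x₆}, Ω }

Derivation:
Initial family (5 sets): { ∅, {x₃, x₅}, {x₂, x₄, x₅}, {x₂, x₃, x₄, x₅, x₆}, Ω }.
Pass 1 (4 new):
  {x₁}  = {x₂, x₃, x₄, x₅, x₆}ᶜ
  {x₁, x₃, x₆}  = {x₂, x₄, x₅}ᶜ
  {x₁, x₂, x₄, x₆}  = {x₃, x₅}ᶜ
  {x₂, x₃, x₄, x₅}  = {x₃, x₅} ∪ {x₂, x₄, x₅}
  [9 total]
Pass 2. New:
  {x₁, x₆}  = {x₂, x₃, x₄, x₅}ᶜ
  {x₁, x₃, x₅}  = {x₃, x₅} ∪ {x₁}
  {x₁, x₂, x₄, x₅}  = {x₂, x₄, x₅} ∪ {x₁}
  {x₁, x₃, x₅, x₆}  = {x₁, x₃, x₆} ∪ {x₃, x₅}
  {x₁, x₂, x₃, x₄, x₅}  = {x₂, x₃, x₄, x₅} ∪ {x₁}
  {x₁, x₂, x₃, x₄, x₆}  = {x₁, x₂, x₄, x₆} ∪ {x₁, x₃, x₆}
  {x₁, x₂, x₄, x₅, x₆}  = {x₁, x₂, x₄, x₆} ∪ {x₂, x₄, x₅}
  [16 total]
Pass 3: 6 new —
  {x₃}  = {x₁, x₂, x₄, x₅, x₆}ᶜ
  {x₅}  = {x₁, x₂, x₃, x₄, x₆}ᶜ
  {x₆}  = {x₁, x₂, x₃, x₄, x₅}ᶜ
  {x₂, x₄}  = {x₁, x₃, x₅, x₆}ᶜ
  {x₃, x₆}  = {x₁, x₂, x₄, x₅}ᶜ
  {x₂, x₄, x₆}  = {x₁, x₃, x₅}ᶜ
  [22 total]
Pass 4. New:
  {x₁, x₃}  = {x₃} ∪ {x₁}
  {x₁, x₅}  = {x₅} ∪ {x₁}
  {x₅, x₆}  = {x₆} ∪ {x₅}
  {x₁, x₂, x₄}  = {x₂, x₄} ∪ {x₁}
  {x₁, x₅, x₆}  = {x₁, x₆} ∪ {x₅}
  {x₂, x₃, x₄}  = {x₃} ∪ {x₂, x₄}
  {x₃, x₅, x₆}  = {x₆} ∪ {x₃, x₅}
  {x₂, x₃, x₄, x₆}  = {x₂, x₄, x₆} ∪ {x₃}
  {x₂, x₄, x₅, x₆}  = {x₂, x₄, x₆} ∪ {x₅}
  [31 total]
Pass 5: 1 new —
  {x₁, x₂, x₃, x₄}  = {x₅, x₆}ᶜ
  [32 total]
Pass 6: no new sets; the family is a σ-algebra.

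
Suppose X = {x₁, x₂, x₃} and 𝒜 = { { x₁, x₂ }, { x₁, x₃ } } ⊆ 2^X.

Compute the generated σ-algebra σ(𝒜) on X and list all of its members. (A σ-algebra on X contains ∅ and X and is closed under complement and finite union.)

σ(𝒜) (8 sets): { {  }, { x₁ }, { x₂ }, { x₃ }, { x₁, x₂ }, { x₁, x₃ }, { x₂, x₃ }, X }

Trace:
Start: 𝒜 ∪ {∅, X} = { {  }, { x₁, x₂ }, { x₁, x₃ }, X }.
Step 1: 2 new —
  { x₂ }  = { x₁, x₃ }ᶜ
  { x₃ }  = { x₁, x₂ }ᶜ
  [6 total]
Step 2: +1 →
  { x₂, x₃ }  = { x₃ } ∪ { x₂ }
  [7 total]
Step 3: 1 new —
  { x₁ }  = { x₂, x₃ }ᶜ
  [8 total]
Step 4 adds nothing — fixpoint reached.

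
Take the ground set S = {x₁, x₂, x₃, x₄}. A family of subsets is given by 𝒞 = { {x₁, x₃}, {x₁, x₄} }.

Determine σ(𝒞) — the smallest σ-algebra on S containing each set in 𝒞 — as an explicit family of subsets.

Begin from { {}, {x₁, x₃}, {x₁, x₄}, S } (that is, 𝒞 plus ∅ and S).
Pass 1. New:
  {x₂, x₃}  = ᶜ of {x₁, x₄}
  {x₂, x₄}  = ᶜ of {x₁, x₃}
  {x₁, x₃, x₄}  = {x₁, x₃} ∪ {x₁, x₄}
  |family| = 7
Pass 2. New:
  {x₂}  = ᶜ of {x₁, x₃, x₄}
  {x₁, x₂, x₃}  = {x₂, x₃} ∪ {x₁, x₃}
  {x₁, x₂, x₄}  = {x₁, x₄} ∪ {x₂, x₄}
  {x₂, x₃, x₄}  = {x₂, x₃} ∪ {x₂, x₄}
  |family| = 11
Pass 3 adds 3:
  {x₁}  = ᶜ of {x₂, x₃, x₄}
  {x₃}  = ᶜ of {x₁, x₂, x₄}
  {x₄}  = ᶜ of {x₁, x₂, x₃}
  |family| = 14
Pass 4: +2 →
  {x₁, x₂}  = {x₂} ∪ {x₁}
  {x₃, x₄}  = {x₃} ∪ {x₄}
  |family| = 16
Pass 5: already closed under ᶜ and ∪.

Therefore σ(𝒞) = { {}, {x₁}, {x₂}, {x₃}, {x₄}, {x₁, x₂}, {x₁, x₃}, {x₁, x₄}, {x₂, x₃}, {x₂, x₄}, {x₃, x₄}, {x₁, x₂, x₃}, {x₁, x₂, x₄}, {x₁, x₃, x₄}, {x₂, x₃, x₄}, S } (|σ(𝒞)| = 16).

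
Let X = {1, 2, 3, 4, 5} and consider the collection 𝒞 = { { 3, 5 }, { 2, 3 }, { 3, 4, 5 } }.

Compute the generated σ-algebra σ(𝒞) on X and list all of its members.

|σ(𝒞)| = 32.  σ(𝒞) = { {  }, { 1 }, { 2 }, { 3 }, { 4 }, { 5 }, { 1, 2 }, { 1, 3 }, { 1, 4 }, { 1, 5 }, { 2, 3 }, { 2, 4 }, { 2, 5 }, { 3, 4 }, { 3, 5 }, { 4, 5 }, { 1, 2, 3 }, { 1, 2, 4 }, { 1, 2, 5 }, { 1, 3, 4 }, { 1, 3, 5 }, { 1, 4, 5 }, { 2, 3, 4 }, { 2, 3, 5 }, { 2, 4, 5 }, { 3, 4, 5 }, { 1, 2, 3, 4 }, { 1, 2, 3, 5 }, { 1, 2, 4, 5 }, { 1, 3, 4, 5 }, { 2, 3, 4, 5 }, X }

Working:
Start: 𝒞 ∪ {∅, X} = { {  }, { 2, 3 }, { 3, 5 }, { 3, 4, 5 }, X }.
Round 1: +5 →
  { 1, 2 }  = { 3, 4, 5 }ᶜ
  { 1, 2, 4 }  = { 3, 5 }ᶜ
  { 1, 4, 5 }  = { 2, 3 }ᶜ
  { 2, 3, 5 }  = { 2, 3 } ∪ { 3, 5 }
  { 2, 3, 4, 5 }  = { 3, 4, 5 } ∪ { 2, 3 }
  (now 10)
Round 2 (7 new):
  { 1 }  = { 2, 3, 4, 5 }ᶜ
  { 1, 4 }  = { 2, 3, 5 }ᶜ
  { 1, 2, 3 }  = { 1, 2 } ∪ { 2, 3 }
  { 1, 2, 3, 4 }  = { 1, 2, 4 } ∪ { 2, 3 }
  { 1, 2, 3, 5 }  = { 1, 2 } ∪ { 2, 3, 5 }
  { 1, 2, 4, 5 }  = { 1, 4, 5 } ∪ { 1, 2 }
  { 1, 3, 4, 5 }  = { 1, 4, 5 } ∪ { 3, 4, 5 }
  (now 17)
Round 3. New:
  { 2 }  = { 1, 3, 4, 5 }ᶜ
  { 3 }  = { 1, 2, 4, 5 }ᶜ
  { 4 }  = { 1, 2, 3, 5 }ᶜ
  { 5 }  = { 1, 2, 3, 4 }ᶜ
  { 4, 5 }  = { 1, 2, 3 }ᶜ
  { 1, 3, 5 }  = { 3, 5 } ∪ { 1 }
  (now 23)
Round 4 (9 new):
  { 1, 3 }  = { 3 } ∪ { 1 }
  { 1, 5 }  = { 5 } ∪ { 1 }
  { 2, 4 }  = { 1, 3, 5 }ᶜ
  { 2, 5 }  = { 2 } ∪ { 5 }
  { 3, 4 }  = { 3 } ∪ { 4 }
  { 1, 2, 5 }  = { 1, 2 } ∪ { 5 }
  { 1, 3, 4 }  = { 3 } ∪ { 1, 4 }
  { 2, 3, 4 }  = { 2, 3 } ∪ { 4 }
  { 2, 4, 5 }  = { 2 } ∪ { 4, 5 }
  (now 32)
Round 5: already closed under ᶜ and ∪.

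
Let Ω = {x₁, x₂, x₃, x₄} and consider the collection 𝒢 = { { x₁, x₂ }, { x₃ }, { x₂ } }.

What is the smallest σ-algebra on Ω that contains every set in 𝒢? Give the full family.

Take S₀ = 𝒢 ∪ {∅, Ω} = { {}, { x₂ }, { x₃ }, { x₁, x₂ }, Ω }.
Pass 1: 5 new —
  { x₂, x₃ }  = { x₃ } ∪ { x₂ }
  { x₃, x₄ }  = complement { x₁, x₂ }
  { x₁, x₂, x₃ }  = { x₃ } ∪ { x₁, x₂ }
  { x₁, x₂, x₄ }  = complement { x₃ }
  { x₁, x₃, x₄ }  = complement { x₂ }
  |family| = 10
Pass 2: +3 →
  { x₄ }  = complement { x₁, x₂, x₃ }
  { x₁, x₄ }  = complement { x₂, x₃ }
  { x₂, x₃, x₄ }  = { x₃, x₄ } ∪ { x₂ }
  |family| = 13
Pass 3 (2 new):
  { x₁ }  = complement { x₂, x₃, x₄ }
  { x₂, x₄ }  = { x₄ } ∪ { x₂ }
  |family| = 15
Pass 4: +1 →
  { x₁, x₃ }  = complement { x₂, x₄ }
  |family| = 16
Pass 5 adds nothing — fixpoint reached.

Therefore σ(𝒢) = { {}, { x₁ }, { x₂ }, { x₃ }, { x₄ }, { x₁, x₂ }, { x₁, x₃ }, { x₁, x₄ }, { x₂, x₃ }, { x₂, x₄ }, { x₃, x₄ }, { x₁, x₂, x₃ }, { x₁, x₂, x₄ }, { x₁, x₃, x₄ }, { x₂, x₃, x₄ }, Ω } (|σ(𝒢)| = 16).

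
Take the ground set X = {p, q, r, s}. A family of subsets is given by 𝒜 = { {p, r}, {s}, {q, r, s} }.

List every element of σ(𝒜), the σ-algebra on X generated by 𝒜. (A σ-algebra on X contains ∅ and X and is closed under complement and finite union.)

Answer: σ(𝒜) = { ∅, {p}, {q}, {r}, {s}, {p, q}, {p, r}, {p, s}, {q, r}, {q, s}, {r, s}, {p, q, r}, {p, q, s}, {p, r, s}, {q, r, s}, X }

Derivation:
Take S₀ = 𝒜 ∪ {∅, X} = { ∅, {s}, {p, r}, {q, r, s}, X }.
Iteration 1: 4 new —
  {p}  = complement {q, r, s}
  {q, s}  = complement {p, r}
  {p, q, r}  = complement {s}
  {p, r, s}  = {p, r} ∪ {s}
  [9 total]
Iteration 2 (3 new):
  {q}  = complement {p, r, s}
  {p, s}  = {s} ∪ {p}
  {p, q, s}  = {q, s} ∪ {p}
  [12 total]
Iteration 3 (3 new):
  {r}  = complement {p, q, s}
  {p, q}  = {q} ∪ {p}
  {q, r}  = complement {p, s}
  [15 total]
Iteration 4 adds 1:
  {r, s}  = complement {p, q}
  [16 total]
After Iteration 5 the family is unchanged; done.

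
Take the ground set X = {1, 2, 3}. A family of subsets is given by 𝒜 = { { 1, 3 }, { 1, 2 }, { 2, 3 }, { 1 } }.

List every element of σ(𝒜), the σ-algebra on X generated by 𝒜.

Initial family (6 sets): { {}, { 1 }, { 1, 2 }, { 1, 3 }, { 2, 3 }, X }.
Round 1: +2 →
  { 2 }  = ᶜ of { 1, 3 }
  { 3 }  = ᶜ of { 1, 2 }
Round 2 adds nothing — fixpoint reached.

σ(𝒜) = { {}, { 1 }, { 2 }, { 3 }, { 1, 2 }, { 1, 3 }, { 2, 3 }, X }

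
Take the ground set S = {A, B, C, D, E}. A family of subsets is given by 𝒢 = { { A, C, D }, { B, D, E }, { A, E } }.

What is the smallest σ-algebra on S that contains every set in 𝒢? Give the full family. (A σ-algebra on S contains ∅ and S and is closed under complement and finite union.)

σ(𝒢) = { {  }, { A }, { B }, { C }, { D }, { E }, { A, B }, { A, C }, { A, D }, { A, E }, { B, C }, { B, D }, { B, E }, { C, D }, { C, E }, { D, E }, { A, B, C }, { A, B, D }, { A, B, E }, { A, C, D }, { A, C, E }, { A, D, E }, { B, C, D }, { B, C, E }, { B, D, E }, { C, D, E }, { A, B, C, D }, { A, B, C, E }, { A, B, D, E }, { A, C, D, E }, { B, C, D, E }, S }

Working:
Initial family (5 sets): { {  }, { A, E }, { A, C, D }, { B, D, E }, S }.
Iteration 1 adds 5:
  { A, C }  = ᶜ of { B, D, E }
  { B, E }  = ᶜ of { A, C, D }
  { B, C, D }  = ᶜ of { A, E }
  { A, B, D, E }  = { A, E } ∪ { B, D, E }
  { A, C, D, E }  = { A, C, D } ∪ { A, E }
  — 10 sets.
Iteration 2 (7 new):
  { B }  = ᶜ of { A, C, D, E }
  { C }  = ᶜ of { A, B, D, E }
  { A, B, E }  = { B, E } ∪ { A, E }
  { A, C, E }  = { A, C } ∪ { A, E }
  { A, B, C, D }  = { A, C, D } ∪ { B, C, D }
  { A, B, C, E }  = { B, E } ∪ { A, C }
  { B, C, D, E }  = { B, E } ∪ { B, C, D }
  — 17 sets.
Iteration 3: +8 →
  { A }  = ᶜ of { B, C, D, E }
  { D }  = ᶜ of { A, B, C, E }
  { E }  = ᶜ of { A, B, C, D }
  { B, C }  = { C } ∪ { B }
  { B, D }  = ᶜ of { A, C, E }
  { C, D }  = ᶜ of { A, B, E }
  { A, B, C }  = { A, C } ∪ { B }
  { B, C, E }  = { C } ∪ { B, E }
  — 25 sets.
Iteration 4 (7 new):
  { A, B }  = { B } ∪ { A }
  { A, D }  = ᶜ of { B, C, E }
  { C, E }  = { E } ∪ { C }
  { D, E }  = ᶜ of { A, B, C }
  { A, B, D }  = { B, D } ∪ { A }
  { A, D, E }  = ᶜ of { B, C }
  { C, D, E }  = { C, D } ∪ { E }
  — 32 sets.
Iteration 5: closed — nothing new.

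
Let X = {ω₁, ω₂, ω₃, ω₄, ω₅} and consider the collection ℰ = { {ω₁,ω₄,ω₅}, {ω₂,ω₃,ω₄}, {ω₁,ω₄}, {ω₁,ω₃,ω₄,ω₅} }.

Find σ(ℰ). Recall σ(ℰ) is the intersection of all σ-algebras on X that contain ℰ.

σ(ℰ) (32 sets): { ∅, {ω₁}, {ω₂}, {ω₃}, {ω₄}, {ω₅}, {ω₁,ω₂}, {ω₁,ω₃}, {ω₁,ω₄}, {ω₁,ω₅}, {ω₂,ω₃}, {ω₂,ω₄}, {ω₂,ω₅}, {ω₃,ω₄}, {ω₃,ω₅}, {ω₄,ω₅}, {ω₁,ω₂,ω₃}, {ω₁,ω₂,ω₄}, {ω₁,ω₂,ω₅}, {ω₁,ω₃,ω₄}, {ω₁,ω₃,ω₅}, {ω₁,ω₄,ω₅}, {ω₂,ω₃,ω₄}, {ω₂,ω₃,ω₅}, {ω₂,ω₄,ω₅}, {ω₃,ω₄,ω₅}, {ω₁,ω₂,ω₃,ω₄}, {ω₁,ω₂,ω₃,ω₅}, {ω₁,ω₂,ω₄,ω₅}, {ω₁,ω₃,ω₄,ω₅}, {ω₂,ω₃,ω₄,ω₅}, X }

Derivation:
Begin from { ∅, {ω₁,ω₄}, {ω₁,ω₄,ω₅}, {ω₂,ω₃,ω₄}, {ω₁,ω₃,ω₄,ω₅}, X } (that is, ℰ plus ∅ and X).
Pass 1: 5 new —
  {ω₂}  = ᶜ of {ω₁,ω₃,ω₄,ω₅}
  {ω₁,ω₅}  = ᶜ of {ω₂,ω₃,ω₄}
  {ω₂,ω₃}  = ᶜ of {ω₁,ω₄,ω₅}
  {ω₂,ω₃,ω₅}  = ᶜ of {ω₁,ω₄}
  {ω₁,ω₂,ω₃,ω₄}  = {ω₂,ω₃,ω₄} ∪ {ω₁,ω₄}
  [11 total]
Pass 2: +6 →
  {ω₅}  = ᶜ of {ω₁,ω₂,ω₃,ω₄}
  {ω₁,ω₂,ω₄}  = {ω₂} ∪ {ω₁,ω₄}
  {ω₁,ω₂,ω₅}  = {ω₂} ∪ {ω₁,ω₅}
  {ω₁,ω₂,ω₃,ω₅}  = {ω₂,ω₃,ω₅} ∪ {ω₁,ω₅}
  {ω₁,ω₂,ω₄,ω₅}  = {ω₁,ω₄,ω₅} ∪ {ω₂}
  {ω₂,ω₃,ω₄,ω₅}  = {ω₂,ω₃,ω₄} ∪ {ω₂,ω₃,ω₅}
  [17 total]
Pass 3: +6 →
  {ω₁}  = ᶜ of {ω₂,ω₃,ω₄,ω₅}
  {ω₃}  = ᶜ of {ω₁,ω₂,ω₄,ω₅}
  {ω₄}  = ᶜ of {ω₁,ω₂,ω₃,ω₅}
  {ω₂,ω₅}  = {ω₂} ∪ {ω₅}
  {ω₃,ω₄}  = ᶜ of {ω₁,ω₂,ω₅}
  {ω₃,ω₅}  = ᶜ of {ω₁,ω₂,ω₄}
  [23 total]
Pass 4: +9 →
  {ω₁,ω₂}  = {ω₂} ∪ {ω₁}
  {ω₁,ω₃}  = {ω₃} ∪ {ω₁}
  {ω₂,ω₄}  = {ω₂} ∪ {ω₄}
  {ω₄,ω₅}  = {ω₅} ∪ {ω₄}
  {ω₁,ω₂,ω₃}  = {ω₂,ω₃} ∪ {ω₁}
  {ω₁,ω₃,ω₄}  = ᶜ of {ω₂,ω₅}
  {ω₁,ω₃,ω₅}  = {ω₃} ∪ {ω₁,ω₅}
  {ω₂,ω₄,ω₅}  = {ω₂,ω₅} ∪ {ω₄}
  {ω₃,ω₄,ω₅}  = {ω₃,ω₄} ∪ {ω₅}
  [32 total]
Pass 5: no new sets; the family is a σ-algebra.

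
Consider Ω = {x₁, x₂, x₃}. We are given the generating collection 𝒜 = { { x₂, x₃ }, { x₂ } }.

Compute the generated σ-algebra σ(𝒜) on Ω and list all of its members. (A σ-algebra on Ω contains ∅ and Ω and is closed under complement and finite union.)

Take S₀ = 𝒜 ∪ {∅, Ω} = { ∅, { x₂ }, { x₂, x₃ }, Ω }.
Round 1. New:
  { x₁ }  = complement { x₂, x₃ }
  { x₁, x₃ }  = complement { x₂ }
  |family| = 6
Round 2. New:
  { x₁, x₂ }  = { x₂ } ∪ { x₁ }
  |family| = 7
Round 3: 1 new —
  { x₃ }  = complement { x₁, x₂ }
  |family| = 8
Round 4: no new sets; the family is a σ-algebra.

Therefore σ(𝒜) = { ∅, { x₁ }, { x₂ }, { x₃ }, { x₁, x₂ }, { x₁, x₃ }, { x₂, x₃ }, Ω } (|σ(𝒜)| = 8).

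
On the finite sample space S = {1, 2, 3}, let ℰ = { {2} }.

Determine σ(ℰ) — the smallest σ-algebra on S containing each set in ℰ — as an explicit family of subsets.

|σ(ℰ)| = 4.  σ(ℰ) = { {}, {2}, {1, 3}, S }

Working:
Begin from { {}, {2}, S } (that is, ℰ plus ∅ and S).
Step 1 adds 1:
  {1, 3}  = {2}ᶜ
  [4 total]
Step 2: no new sets; the family is a σ-algebra.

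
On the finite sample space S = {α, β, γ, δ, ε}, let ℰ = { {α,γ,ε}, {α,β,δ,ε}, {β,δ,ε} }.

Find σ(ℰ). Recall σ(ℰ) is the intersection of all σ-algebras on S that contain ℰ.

Answer: σ(ℰ) = { ∅, {α}, {γ}, {ε}, {α,γ}, {α,ε}, {β,δ}, {γ,ε}, {α,β,δ}, {α,γ,ε}, {β,γ,δ}, {β,δ,ε}, {α,β,γ,δ}, {α,β,δ,ε}, {β,γ,δ,ε}, S }

Working:
Initial family (5 sets): { ∅, {α,γ,ε}, {β,δ,ε}, {α,β,δ,ε}, S }.
Step 1: 3 new —
  {γ}  = complement {α,β,δ,ε}
  {α,γ}  = complement {β,δ,ε}
  {β,δ}  = complement {α,γ,ε}
  [8 total]
Step 2: +3 →
  {β,γ,δ}  = {γ} ∪ {β,δ}
  {α,β,γ,δ}  = {α,γ} ∪ {β,δ}
  {β,γ,δ,ε}  = {γ} ∪ {β,δ,ε}
  [11 total]
Step 3 (3 new):
  {α}  = complement {β,γ,δ,ε}
  {ε}  = complement {α,β,γ,δ}
  {α,ε}  = complement {β,γ,δ}
  [14 total]
Step 4. New:
  {γ,ε}  = {γ} ∪ {ε}
  {α,β,δ}  = {β,δ} ∪ {α}
  [16 total]
After Step 5 the family is unchanged; done.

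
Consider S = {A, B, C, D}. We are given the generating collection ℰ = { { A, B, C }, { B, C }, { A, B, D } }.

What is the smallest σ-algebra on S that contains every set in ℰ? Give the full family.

Take S₀ = ℰ ∪ {∅, S} = { ∅, { B, C }, { A, B, C }, { A, B, D }, S }.
Step 1: 3 new —
  { C }  = { A, B, D }ᶜ
  { D }  = { A, B, C }ᶜ
  { A, D }  = { B, C }ᶜ
  |family| = 8
Step 2 adds 3:
  { C, D }  = { D } ∪ { C }
  { A, C, D }  = { C } ∪ { A, D }
  { B, C, D }  = { D } ∪ { B, C }
  |family| = 11
Step 3 (3 new):
  { A }  = { B, C, D }ᶜ
  { B }  = { A, C, D }ᶜ
  { A, B }  = { C, D }ᶜ
  |family| = 14
Step 4. New:
  { A, C }  = { C } ∪ { A }
  { B, D }  = { D } ∪ { B }
  |family| = 16
Step 5 adds nothing — fixpoint reached.

|σ(ℰ)| = 16.  σ(ℰ) = { ∅, { A }, { B }, { C }, { D }, { A, B }, { A, C }, { A, D }, { B, C }, { B, D }, { C, D }, { A, B, C }, { A, B, D }, { A, C, D }, { B, C, D }, S }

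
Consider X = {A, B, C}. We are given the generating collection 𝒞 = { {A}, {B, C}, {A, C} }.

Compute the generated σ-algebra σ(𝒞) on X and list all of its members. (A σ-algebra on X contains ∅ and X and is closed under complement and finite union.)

Answer: σ(𝒞) = { {}, {A}, {B}, {C}, {A, B}, {A, C}, {B, C}, X }

Check:
Begin from { {}, {A}, {A, C}, {B, C}, X } (that is, 𝒞 plus ∅ and X).
Round 1 adds 1:
  {B}  = complement {A, C}
  [6 total]
Round 2: 1 new —
  {A, B}  = {B} ∪ {A}
  [7 total]
Round 3 adds 1:
  {C}  = complement {A, B}
  [8 total]
Round 4: stable.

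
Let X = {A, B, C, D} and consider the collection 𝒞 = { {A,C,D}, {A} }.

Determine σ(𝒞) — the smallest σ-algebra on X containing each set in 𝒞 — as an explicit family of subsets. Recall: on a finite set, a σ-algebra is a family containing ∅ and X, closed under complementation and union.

|σ(𝒞)| = 8.  σ(𝒞) = { {}, {A}, {B}, {A,B}, {C,D}, {A,C,D}, {B,C,D}, X }

Working:
Seed the family with 𝒞 together with ∅ and X: { {}, {A}, {A,C,D}, X }.
Round 1: 2 new —
  {B}  = X∖{A,C,D}
  {B,C,D}  = X∖{A}
  — 6 sets.
Round 2: +1 →
  {A,B}  = {B} ∪ {A}
  — 7 sets.
Round 3 (1 new):
  {C,D}  = X∖{A,B}
  — 8 sets.
Round 4: closed — nothing new.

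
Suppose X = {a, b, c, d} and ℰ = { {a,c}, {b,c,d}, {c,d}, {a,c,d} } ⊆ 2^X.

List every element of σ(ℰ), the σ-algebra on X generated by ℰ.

Seed the family with ℰ together with ∅ and X: { ∅, {a,c}, {c,d}, {a,c,d}, {b,c,d}, X }.
Round 1: 4 new —
  {a}  = ᶜ of {b,c,d}
  {b}  = ᶜ of {a,c,d}
  {a,b}  = ᶜ of {c,d}
  {b,d}  = ᶜ of {a,c}
  (now 10)
Round 2 (2 new):
  {a,b,c}  = {a,b} ∪ {a,c}
  {a,b,d}  = {a,b} ∪ {b,d}
  (now 12)
Round 3 (2 new):
  {c}  = ᶜ of {a,b,d}
  {d}  = ᶜ of {a,b,c}
  (now 14)
Round 4: +2 →
  {a,d}  = {d} ∪ {a}
  {b,c}  = {c} ∪ {b}
  (now 16)
Round 5: no new sets; the family is a σ-algebra.

Therefore σ(ℰ) = { ∅, {a}, {b}, {c}, {d}, {a,b}, {a,c}, {a,d}, {b,c}, {b,d}, {c,d}, {a,b,c}, {a,b,d}, {a,c,d}, {b,c,d}, X } (|σ(ℰ)| = 16).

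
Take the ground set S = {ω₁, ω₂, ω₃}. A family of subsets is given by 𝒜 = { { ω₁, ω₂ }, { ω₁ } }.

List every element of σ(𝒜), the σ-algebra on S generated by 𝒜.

Answer: σ(𝒜) = { {}, { ω₁ }, { ω₂ }, { ω₃ }, { ω₁, ω₂ }, { ω₁, ω₃ }, { ω₂, ω₃ }, S }

Check:
Start: 𝒜 ∪ {∅, S} = { {}, { ω₁ }, { ω₁, ω₂ }, S }.
Iteration 1. New:
  { ω₃ }  = ᶜ of { ω₁, ω₂ }
  { ω₂, ω₃ }  = ᶜ of { ω₁ }
  — 6 sets.
Iteration 2 (1 new):
  { ω₁, ω₃ }  = { ω₃ } ∪ { ω₁ }
  — 7 sets.
Iteration 3: 1 new —
  { ω₂ }  = ᶜ of { ω₁, ω₃ }
  — 8 sets.
After Iteration 4 the family is unchanged; done.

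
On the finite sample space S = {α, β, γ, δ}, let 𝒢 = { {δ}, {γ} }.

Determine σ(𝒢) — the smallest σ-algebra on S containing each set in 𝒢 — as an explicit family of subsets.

Answer: σ(𝒢) = { {}, {γ}, {δ}, {α, β}, {γ, δ}, {α, β, γ}, {α, β, δ}, S }

Trace:
Start: 𝒢 ∪ {∅, S} = { {}, {γ}, {δ}, S }.
Step 1: 3 new —
  {γ, δ}  = {γ} ∪ {δ}
  {α, β, γ}  = S∖{δ}
  {α, β, δ}  = S∖{γ}
  — 7 sets.
Step 2: +1 →
  {α, β}  = S∖{γ, δ}
  — 8 sets.
Step 3 adds nothing — fixpoint reached.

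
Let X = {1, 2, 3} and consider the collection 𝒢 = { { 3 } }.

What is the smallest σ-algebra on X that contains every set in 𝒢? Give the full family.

σ(𝒢) = { {  }, { 3 }, { 1, 2 }, X }

Trace:
Begin from { {  }, { 3 }, X } (that is, 𝒢 plus ∅ and X).
Step 1: +1 →
  { 1, 2 }  = ᶜ of { 3 }
  [4 total]
Step 2: no new sets; the family is a σ-algebra.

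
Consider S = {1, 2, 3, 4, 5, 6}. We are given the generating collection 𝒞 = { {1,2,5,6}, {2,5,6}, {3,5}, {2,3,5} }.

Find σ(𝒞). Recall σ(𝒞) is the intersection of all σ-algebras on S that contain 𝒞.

σ(𝒞) (64 sets): { ∅, {1}, {2}, {3}, {4}, {5}, {6}, {1,2}, {1,3}, {1,4}, {1,5}, {1,6}, {2,3}, {2,4}, {2,5}, {2,6}, {3,4}, {3,5}, {3,6}, {4,5}, {4,6}, {5,6}, {1,2,3}, {1,2,4}, {1,2,5}, {1,2,6}, {1,3,4}, {1,3,5}, {1,3,6}, {1,4,5}, {1,4,6}, {1,5,6}, {2,3,4}, {2,3,5}, {2,3,6}, {2,4,5}, {2,4,6}, {2,5,6}, {3,4,5}, {3,4,6}, {3,5,6}, {4,5,6}, {1,2,3,4}, {1,2,3,5}, {1,2,3,6}, {1,2,4,5}, {1,2,4,6}, {1,2,5,6}, {1,3,4,5}, {1,3,4,6}, {1,3,5,6}, {1,4,5,6}, {2,3,4,5}, {2,3,4,6}, {2,3,5,6}, {2,4,5,6}, {3,4,5,6}, {1,2,3,4,5}, {1,2,3,4,6}, {1,2,3,5,6}, {1,2,4,5,6}, {1,3,4,5,6}, {2,3,4,5,6}, S }

Working:
Begin from { ∅, {3,5}, {2,3,5}, {2,5,6}, {1,2,5,6}, S } (that is, 𝒞 plus ∅ and S).
Iteration 1: +6 →
  {3,4}  = S∖{1,2,5,6}
  {1,3,4}  = S∖{2,5,6}
  {1,4,6}  = S∖{2,3,5}
  {1,2,4,6}  = S∖{3,5}
  {2,3,5,6}  = {2,3,5} ∪ {2,5,6}
  {1,2,3,5,6}  = {2,3,5} ∪ {1,2,5,6}
  (now 12)
Iteration 2: +11 →
  {4}  = S∖{1,2,3,5,6}
  {1,4}  = S∖{2,3,5,6}
  {3,4,5}  = {3,4} ∪ {3,5}
  {1,3,4,5}  = {1,3,4} ∪ {3,5}
  {1,3,4,6}  = {3,4} ∪ {1,4,6}
  {2,3,4,5}  = {3,4} ∪ {2,3,5}
  {1,2,3,4,5}  = {1,3,4} ∪ {2,3,5}
  {1,2,3,4,6}  = {3,4} ∪ {1,2,4,6}
  {1,2,4,5,6}  = {1,2,4,6} ∪ {2,5,6}
  {1,3,4,5,6}  = {1,4,6} ∪ {3,5}
  {2,3,4,5,6}  = {3,4} ∪ {2,5,6}
  (now 23)
Iteration 3 adds 10:
  {1}  = S∖{2,3,4,5,6}
  {2}  = S∖{1,3,4,5,6}
  {3}  = S∖{1,2,4,5,6}
  {5}  = S∖{1,2,3,4,6}
  {6}  = S∖{1,2,3,4,5}
  {1,6}  = S∖{2,3,4,5}
  {2,5}  = S∖{1,3,4,6}
  {2,6}  = S∖{1,3,4,5}
  {1,2,6}  = S∖{3,4,5}
  {2,4,5,6}  = {2,5,6} ∪ {4}
  (now 33)
Iteration 4. New:
  {1,2}  = {1} ∪ {2}
  {1,3}  = S∖{2,4,5,6}
  {1,5}  = {1} ∪ {5}
  {2,3}  = {2} ∪ {3}
  {2,4}  = {2} ∪ {4}
  {3,6}  = {6} ∪ {3}
  {4,5}  = {5} ∪ {4}
  {4,6}  = {6} ∪ {4}
  {5,6}  = {6} ∪ {5}
  {1,2,4}  = {2} ∪ {1,4}
  {1,2,5}  = {2,5} ∪ {1}
  {1,3,5}  = {1} ∪ {3,5}
  {1,3,6}  = {1,6} ∪ {3}
  {1,4,5}  = {5} ∪ {1,4}
  {1,5,6}  = {1,6} ∪ {5}
  {2,3,4}  = {3,4} ∪ {2}
  {2,3,6}  = {2,6} ∪ {3}
  {2,4,5}  = {2,5} ∪ {4}
  {2,4,6}  = {2,6} ∪ {4}
  {3,4,6}  = {3,4} ∪ {6}
  {3,5,6}  = {6} ∪ {3,5}
  {1,2,3,4}  = {2} ∪ {1,3,4}
  {1,2,3,5}  = {1} ∪ {2,3,5}
  {1,2,3,6}  = {3} ∪ {1,2,6}
  {1,2,4,5}  = {2,5} ∪ {1,4}
  {1,3,5,6}  = {1,6} ∪ {3,5}
  {1,4,5,6}  = {1,4,6} ∪ {5}
  {2,3,4,6}  = {3,4} ∪ {2,6}
  {3,4,5,6}  = {3,4,5} ∪ {6}
  (now 62)
Iteration 5: +2 →
  {1,2,3}  = {2} ∪ {1,3}
  {4,5,6}  = {5,6} ∪ {4,5}
  (now 64)
Iteration 6: already closed under ᶜ and ∪.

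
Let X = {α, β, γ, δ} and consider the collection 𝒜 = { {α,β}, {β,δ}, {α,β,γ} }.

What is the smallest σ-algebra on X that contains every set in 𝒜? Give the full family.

Take S₀ = 𝒜 ∪ {∅, X} = { ∅, {α,β}, {β,δ}, {α,β,γ}, X }.
Pass 1. New:
  {δ}  = {α,β,γ}ᶜ
  {α,γ}  = {β,δ}ᶜ
  {γ,δ}  = {α,β}ᶜ
  {α,β,δ}  = {α,β} ∪ {β,δ}
Pass 2 adds 3:
  {γ}  = {α,β,δ}ᶜ
  {α,γ,δ}  = {γ,δ} ∪ {α,γ}
  {β,γ,δ}  = {γ,δ} ∪ {β,δ}
Pass 3 (2 new):
  {α}  = {β,γ,δ}ᶜ
  {β}  = {α,γ,δ}ᶜ
Pass 4: +2 →
  {α,δ}  = {δ} ∪ {α}
  {β,γ}  = {γ} ∪ {β}
Pass 5 adds nothing — fixpoint reached.

σ(𝒜) = { ∅, {α}, {β}, {γ}, {δ}, {α,β}, {α,γ}, {α,δ}, {β,γ}, {β,δ}, {γ,δ}, {α,β,γ}, {α,β,δ}, {α,γ,δ}, {β,γ,δ}, X }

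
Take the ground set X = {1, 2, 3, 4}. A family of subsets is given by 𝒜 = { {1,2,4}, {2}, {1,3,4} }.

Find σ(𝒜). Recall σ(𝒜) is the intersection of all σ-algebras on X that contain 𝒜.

Take S₀ = 𝒜 ∪ {∅, X} = { ∅, {2}, {1,2,4}, {1,3,4}, X }.
Round 1: +1 →
  {3}  = {1,2,4}ᶜ
  (now 6)
Round 2 adds 1:
  {2,3}  = {3} ∪ {2}
  (now 7)
Round 3 (1 new):
  {1,4}  = {2,3}ᶜ
  (now 8)
Round 4: stable.

Hence σ(𝒜) has 8 members: { ∅, {2}, {3}, {1,4}, {2,3}, {1,2,4}, {1,3,4}, X }.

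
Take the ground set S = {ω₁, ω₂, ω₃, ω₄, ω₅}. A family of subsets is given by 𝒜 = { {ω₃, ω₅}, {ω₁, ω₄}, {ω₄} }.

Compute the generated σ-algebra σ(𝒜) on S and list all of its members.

Begin from { {}, {ω₄}, {ω₁, ω₄}, {ω₃, ω₅}, S } (that is, 𝒜 plus ∅ and S).
Step 1 adds 5:
  {ω₁, ω₂, ω₄}  = ᶜ of {ω₃, ω₅}
  {ω₂, ω₃, ω₅}  = ᶜ of {ω₁, ω₄}
  {ω₃, ω₄, ω₅}  = {ω₄} ∪ {ω₃, ω₅}
  {ω₁, ω₂, ω₃, ω₅}  = ᶜ of {ω₄}
  {ω₁, ω₃, ω₄, ω₅}  = {ω₁, ω₄} ∪ {ω₃, ω₅}
  (now 10)
Step 2: 3 new —
  {ω₂}  = ᶜ of {ω₁, ω₃, ω₄, ω₅}
  {ω₁, ω₂}  = ᶜ of {ω₃, ω₄, ω₅}
  {ω₂, ω₃, ω₄, ω₅}  = {ω₃, ω₄, ω₅} ∪ {ω₂, ω₃, ω₅}
  (now 13)
Step 3 adds 2:
  {ω₁}  = ᶜ of {ω₂, ω₃, ω₄, ω₅}
  {ω₂, ω₄}  = {ω₄} ∪ {ω₂}
  (now 15)
Step 4 adds 1:
  {ω₁, ω₃, ω₅}  = ᶜ of {ω₂, ω₄}
  (now 16)
Step 5: stable.

Therefore σ(𝒜) = { {}, {ω₁}, {ω₂}, {ω₄}, {ω₁, ω₂}, {ω₁, ω₄}, {ω₂, ω₄}, {ω₃, ω₅}, {ω₁, ω₂, ω₄}, {ω₁, ω₃, ω₅}, {ω₂, ω₃, ω₅}, {ω₃, ω₄, ω₅}, {ω₁, ω₂, ω₃, ω₅}, {ω₁, ω₃, ω₄, ω₅}, {ω₂, ω₃, ω₄, ω₅}, S } (|σ(𝒜)| = 16).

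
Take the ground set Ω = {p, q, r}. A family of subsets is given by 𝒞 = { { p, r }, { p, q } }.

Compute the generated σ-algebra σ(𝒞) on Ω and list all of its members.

σ(𝒞) = { {  }, { p }, { q }, { r }, { p, q }, { p, r }, { q, r }, Ω }

Check:
Start: 𝒞 ∪ {∅, Ω} = { {  }, { p, q }, { p, r }, Ω }.
Iteration 1 (2 new):
  { q }  = { p, r }ᶜ
  { r }  = { p, q }ᶜ
  (now 6)
Iteration 2 (1 new):
  { q, r }  = { r } ∪ { q }
  (now 7)
Iteration 3 adds 1:
  { p }  = { q, r }ᶜ
  (now 8)
After Iteration 4 the family is unchanged; done.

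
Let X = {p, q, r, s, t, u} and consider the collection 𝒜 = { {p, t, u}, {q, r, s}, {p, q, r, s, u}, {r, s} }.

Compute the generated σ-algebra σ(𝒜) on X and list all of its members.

|σ(𝒜)| = 16.  σ(𝒜) = { {}, {q}, {t}, {p, u}, {q, t}, {r, s}, {p, q, u}, {p, t, u}, {q, r, s}, {r, s, t}, {p, q, t, u}, {p, r, s, u}, {q, r, s, t}, {p, q, r, s, u}, {p, r, s, t, u}, X }

Trace:
Start: 𝒜 ∪ {∅, X} = { {}, {r, s}, {p, t, u}, {q, r, s}, {p, q, r, s, u}, X }.
Round 1: 3 new —
  {t}  = complement {p, q, r, s, u}
  {p, q, t, u}  = complement {r, s}
  {p, r, s, t, u}  = {r, s} ∪ {p, t, u}
  |family| = 9
Round 2: +3 →
  {q}  = complement {p, r, s, t, u}
  {r, s, t}  = {r, s} ∪ {t}
  {q, r, s, t}  = {q, r, s} ∪ {t}
  |family| = 12
Round 3: 3 new —
  {p, u}  = complement {q, r, s, t}
  {q, t}  = {q} ∪ {t}
  {p, q, u}  = complement {r, s, t}
  |family| = 15
Round 4 adds 1:
  {p, r, s, u}  = complement {q, t}
  |family| = 16
After Round 5 the family is unchanged; done.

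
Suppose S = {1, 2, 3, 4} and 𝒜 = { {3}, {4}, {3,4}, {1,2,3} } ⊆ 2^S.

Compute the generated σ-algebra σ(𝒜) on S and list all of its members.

|σ(𝒜)| = 8.  σ(𝒜) = { ∅, {3}, {4}, {1,2}, {3,4}, {1,2,3}, {1,2,4}, S }

Derivation:
Seed the family with 𝒜 together with ∅ and S: { ∅, {3}, {4}, {3,4}, {1,2,3}, S }.
Pass 1: 2 new —
  {1,2}  = {3,4}ᶜ
  {1,2,4}  = {3}ᶜ
  [8 total]
Pass 2: stable.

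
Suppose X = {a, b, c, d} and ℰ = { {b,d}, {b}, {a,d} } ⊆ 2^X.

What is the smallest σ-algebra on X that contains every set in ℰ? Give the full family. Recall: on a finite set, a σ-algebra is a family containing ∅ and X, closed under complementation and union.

Begin from { {}, {b}, {a,d}, {b,d}, X } (that is, ℰ plus ∅ and X).
Iteration 1: +4 →
  {a,c}  = X∖{b,d}
  {b,c}  = X∖{a,d}
  {a,b,d}  = {a,d} ∪ {b}
  {a,c,d}  = X∖{b}
  (now 9)
Iteration 2 (3 new):
  {c}  = X∖{a,b,d}
  {a,b,c}  = {b} ∪ {a,c}
  {b,c,d}  = {b,c} ∪ {b,d}
  (now 12)
Iteration 3 adds 2:
  {a}  = X∖{b,c,d}
  {d}  = X∖{a,b,c}
  (now 14)
Iteration 4. New:
  {a,b}  = {b} ∪ {a}
  {c,d}  = {c} ∪ {d}
  (now 16)
Iteration 5 adds nothing — fixpoint reached.

Hence σ(ℰ) has 16 members: { {}, {a}, {b}, {c}, {d}, {a,b}, {a,c}, {a,d}, {b,c}, {b,d}, {c,d}, {a,b,c}, {a,b,d}, {a,c,d}, {b,c,d}, X }.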